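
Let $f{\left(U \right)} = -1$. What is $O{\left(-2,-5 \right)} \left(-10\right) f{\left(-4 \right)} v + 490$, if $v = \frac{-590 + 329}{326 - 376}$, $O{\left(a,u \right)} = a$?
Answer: $\frac{1928}{5} \approx 385.6$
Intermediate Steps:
$v = \frac{261}{50}$ ($v = - \frac{261}{-50} = \left(-261\right) \left(- \frac{1}{50}\right) = \frac{261}{50} \approx 5.22$)
$O{\left(-2,-5 \right)} \left(-10\right) f{\left(-4 \right)} v + 490 = \left(-2\right) \left(-10\right) \left(-1\right) \frac{261}{50} + 490 = 20 \left(-1\right) \frac{261}{50} + 490 = \left(-20\right) \frac{261}{50} + 490 = - \frac{522}{5} + 490 = \frac{1928}{5}$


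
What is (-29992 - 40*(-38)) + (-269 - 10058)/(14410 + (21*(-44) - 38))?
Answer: -382901783/13448 ≈ -28473.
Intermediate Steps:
(-29992 - 40*(-38)) + (-269 - 10058)/(14410 + (21*(-44) - 38)) = (-29992 + 1520) - 10327/(14410 + (-924 - 38)) = -28472 - 10327/(14410 - 962) = -28472 - 10327/13448 = -382901783/13448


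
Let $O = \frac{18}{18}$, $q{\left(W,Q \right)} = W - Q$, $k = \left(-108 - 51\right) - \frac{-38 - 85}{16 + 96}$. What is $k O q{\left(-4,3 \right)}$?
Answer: $\frac{17685}{16} \approx 1105.3$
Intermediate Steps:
$k = - \frac{17685}{112}$ ($k = \left(-108 - 51\right) - - \frac{123}{112} = -159 - \left(-123\right) \frac{1}{112} = -159 - - \frac{123}{112} = -159 + \frac{123}{112} = - \frac{17685}{112} \approx -157.9$)
$O = 1$ ($O = 18 \cdot \frac{1}{18} = 1$)
$k O q{\left(-4,3 \right)} = - \frac{17685 \cdot 1 \left(-4 - 3\right)}{112} = - \frac{17685 \cdot 1 \left(-7\right)}{112} = \left(- \frac{17685}{112}\right) \left(-7\right) = \frac{17685}{16}$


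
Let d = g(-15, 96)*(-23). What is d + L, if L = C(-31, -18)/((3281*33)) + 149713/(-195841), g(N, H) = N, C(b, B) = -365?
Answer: 7299199586971/21204292593 ≈ 344.23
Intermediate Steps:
d = 345 (d = -15*(-23) = 345)
L = -16281357614/21204292593 (L = -365/(3281*33) + 149713/(-195841) = -365/108273 + 149713*(-1/195841) = -365*1/108273 - 149713/195841 = -365/108273 - 149713/195841 = -16281357614/21204292593 ≈ -0.76783)
d + L = 345 - 16281357614/21204292593 = 7299199586971/21204292593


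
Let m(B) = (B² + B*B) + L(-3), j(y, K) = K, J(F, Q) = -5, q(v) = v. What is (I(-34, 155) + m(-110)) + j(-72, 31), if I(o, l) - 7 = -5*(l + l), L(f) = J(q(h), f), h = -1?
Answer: 22683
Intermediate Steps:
L(f) = -5
I(o, l) = 7 - 10*l (I(o, l) = 7 - 5*(l + l) = 7 - 10*l)
m(B) = -5 + 2*B² (m(B) = (B² + B*B) - 5 = (B² + B²) - 5 = 2*B² - 5 = -5 + 2*B²)
(I(-34, 155) + m(-110)) + j(-72, 31) = ((7 - 10*155) + (-5 + 2*(-110)²)) + 31 = ((7 - 1550) + (-5 + 2*12100)) + 31 = (-1543 + (-5 + 24200)) + 31 = (-1543 + 24195) + 31 = 22652 + 31 = 22683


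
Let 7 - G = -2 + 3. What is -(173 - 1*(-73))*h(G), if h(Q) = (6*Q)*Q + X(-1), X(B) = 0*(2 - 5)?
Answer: -53136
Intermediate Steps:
G = 6 (G = 7 - (-2 + 3) = 7 - 1*1 = 7 - 1 = 6)
X(B) = 0 (X(B) = 0*(-3) = 0)
h(Q) = 6*Q² (h(Q) = (6*Q)*Q + 0 = 6*Q² + 0 = 6*Q²)
-(173 - 1*(-73))*h(G) = -(173 - 1*(-73))*6*6² = -(173 + 73)*6*36 = -246*216 = -1*53136 = -53136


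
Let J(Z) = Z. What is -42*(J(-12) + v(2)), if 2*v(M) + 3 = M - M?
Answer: 567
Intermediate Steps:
v(M) = -3/2 (v(M) = -3/2 + (M - M)/2 = -3/2 + (1/2)*0 = -3/2 + 0 = -3/2)
-42*(J(-12) + v(2)) = -42*(-12 - 3/2) = -42*(-27/2) = 567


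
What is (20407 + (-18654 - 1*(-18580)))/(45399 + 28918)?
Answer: 20333/74317 ≈ 0.27360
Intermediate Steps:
(20407 + (-18654 - 1*(-18580)))/(45399 + 28918) = (20407 + (-18654 + 18580))/74317 = (20407 - 74)*(1/74317) = 20333*(1/74317) = 20333/74317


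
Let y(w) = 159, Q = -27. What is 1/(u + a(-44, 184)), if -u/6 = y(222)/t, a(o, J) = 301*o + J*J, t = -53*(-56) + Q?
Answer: 2941/60618938 ≈ 4.8516e-5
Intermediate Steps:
t = 2941 (t = -53*(-56) - 27 = 2968 - 27 = 2941)
a(o, J) = J² + 301*o (a(o, J) = 301*o + J² = J² + 301*o)
u = -954/2941 ≈ -0.32438
1/(u + a(-44, 184)) = 1/(-954/2941 + (184² + 301*(-44))) = 1/(-954/2941 + (33856 - 13244)) = 1/(-954/2941 + 20612) = 1/(60618938/2941) = 2941/60618938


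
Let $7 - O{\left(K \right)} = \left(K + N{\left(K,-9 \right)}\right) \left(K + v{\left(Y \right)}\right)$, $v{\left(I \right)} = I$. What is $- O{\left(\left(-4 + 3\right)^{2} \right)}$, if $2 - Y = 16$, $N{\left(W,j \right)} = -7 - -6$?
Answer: $-7$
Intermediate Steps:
$N{\left(W,j \right)} = -1$ ($N{\left(W,j \right)} = -7 + 6 = -1$)
$Y = -14$ ($Y = 2 - 16 = -14$)
$O{\left(K \right)} = 7 - \left(-1 + K\right) \left(-14 + K\right)$ ($O{\left(K \right)} = 7 - \left(K - 1\right) \left(K - 14\right) = 7 - \left(-1 + K\right) \left(-14 + K\right)$)
$- O{\left(\left(-4 + 3\right)^{2} \right)} = - (-7 - \left(\left(-4 + 3\right)^{2}\right)^{2} + 15 \left(-4 + 3\right)^{2}) = - (-7 - \left(\left(-1\right)^{2}\right)^{2} + 15 \left(-1\right)^{2}) = - (-7 - 1^{2} + 15 \cdot 1) = - (-7 - 1 + 15) = \left(-1\right) 7 = -7$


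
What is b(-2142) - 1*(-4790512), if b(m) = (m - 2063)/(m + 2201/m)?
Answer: 4398041524798/918073 ≈ 4.7905e+6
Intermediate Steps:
b(m) = (-2063 + m)/(m + 2201/m)
b(-2142) - 1*(-4790512) = -2142*(-2063 - 2142)/(2201 + (-2142)²) - 1*(-4790512) = -2142*(-4205)/(2201 + 4588164) + 4790512 = -2142*(-4205)/4590365 + 4790512 = -2142*1/4590365*(-4205) + 4790512 = 1801422/918073 + 4790512 = 4398041524798/918073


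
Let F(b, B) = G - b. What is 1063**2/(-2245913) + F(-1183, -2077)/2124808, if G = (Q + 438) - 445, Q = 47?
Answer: -2398220419353/4772133909704 ≈ -0.50255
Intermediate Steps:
G = 40 (G = (47 + 438) - 445 = 485 - 445 = 40)
F(b, B) = 40 - b
1063**2/(-2245913) + F(-1183, -2077)/2124808 = 1063**2/(-2245913) + (40 - 1*(-1183))/2124808 = 1129969*(-1/2245913) + (40 + 1183)*(1/2124808) = -1129969/2245913 + 1223*(1/2124808) = -1129969/2245913 + 1223/2124808 = -2398220419353/4772133909704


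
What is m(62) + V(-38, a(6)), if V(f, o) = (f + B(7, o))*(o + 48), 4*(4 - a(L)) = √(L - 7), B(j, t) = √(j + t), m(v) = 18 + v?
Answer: -1896 + 19*I/2 + √(44 - I)*(208 - I)/8 ≈ -1723.5 + 6.7111*I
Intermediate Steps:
a(L) = 4 - √(-7 + L)/4 (a(L) = 4 - √(L - 7)/4 = 4 - √(-7 + L)/4)
V(f, o) = (48 + o)*(f + √(7 + o)) (V(f, o) = (f + √(7 + o))*(o + 48) = (f + √(7 + o))*(48 + o) = (48 + o)*(f + √(7 + o)))
m(62) + V(-38, a(6)) = (18 + 62) + (48*(-38) + 48*√(7 + (4 - √(-7 + 6)/4)) - 38*(4 - √(-7 + 6)/4) + (4 - √(-7 + 6)/4)*√(7 + (4 - √(-7 + 6)/4))) = 80 + (-1824 + 48*√(7 + (4 - I/4)) - 38*(4 - I/4) + (4 - I/4)*√(7 + (4 - I/4))) = 80 + (-1824 + 48*√(11 - I/4) + (-152 + 19*I/2) + (4 - I/4)*√(11 - I/4)) = 80 + (-1824 + 48*√(11 - I/4) + (-152 + 19*I/2) + √(11 - I/4)*(4 - I/4)) = 80 + (-1976 + 48*√(11 - I/4) + 19*I/2 + √(11 - I/4)*(4 - I/4)) = -1896 + 48*√(11 - I/4) + 19*I/2 + √(11 - I/4)*(4 - I/4)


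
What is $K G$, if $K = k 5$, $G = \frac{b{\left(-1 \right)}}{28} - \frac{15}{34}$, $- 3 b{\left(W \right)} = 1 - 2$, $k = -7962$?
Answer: $\frac{4067255}{238} \approx 17089.0$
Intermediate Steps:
$b{\left(W \right)} = \frac{1}{3}$ ($b{\left(W \right)} = - \frac{1 - 2}{3} = \left(- \frac{1}{3}\right) \left(-1\right) = \frac{1}{3}$)
$G = - \frac{613}{1428}$ ($G = \frac{1}{3 \cdot 28} - \frac{15}{34} = \frac{1}{3} \cdot \frac{1}{28} - \frac{15}{34} = \frac{1}{84} - \frac{15}{34} = - \frac{613}{1428} \approx -0.42927$)
$K = -39810$ ($K = \left(-7962\right) 5 = -39810$)
$K G = \left(-39810\right) \left(- \frac{613}{1428}\right) = \frac{4067255}{238}$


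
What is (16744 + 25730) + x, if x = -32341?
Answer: 10133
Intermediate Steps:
(16744 + 25730) + x = (16744 + 25730) - 32341 = 42474 - 32341 = 10133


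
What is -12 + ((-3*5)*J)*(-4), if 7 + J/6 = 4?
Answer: -1092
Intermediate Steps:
J = -18 (J = -42 + 6*4 = -42 + 24 = -18)
-12 + ((-3*5)*J)*(-4) = -12 + (-3*5*(-18))*(-4) = -12 - 15*(-18)*(-4) = -12 + 270*(-4) = -12 - 1080 = -1092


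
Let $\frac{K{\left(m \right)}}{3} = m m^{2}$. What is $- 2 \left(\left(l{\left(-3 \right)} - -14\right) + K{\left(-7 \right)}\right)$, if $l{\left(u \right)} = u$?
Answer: $2036$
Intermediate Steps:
$K{\left(m \right)} = 3 m^{3}$ ($K{\left(m \right)} = 3 m m^{2} = 3 m^{3}$)
$- 2 \left(\left(l{\left(-3 \right)} - -14\right) + K{\left(-7 \right)}\right) = - 2 \left(\left(-3 - -14\right) + 3 \left(-7\right)^{3}\right) = - 2 \left(\left(-3 + 14\right) + 3 \left(-343\right)\right) = - 2 \left(11 - 1029\right) = \left(-2\right) \left(-1018\right) = 2036$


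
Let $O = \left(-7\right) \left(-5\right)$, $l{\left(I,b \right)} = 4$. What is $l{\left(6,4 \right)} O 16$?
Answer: $2240$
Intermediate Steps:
$O = 35$
$l{\left(6,4 \right)} O 16 = 4 \cdot 35 \cdot 16 = 140 \cdot 16 = 2240$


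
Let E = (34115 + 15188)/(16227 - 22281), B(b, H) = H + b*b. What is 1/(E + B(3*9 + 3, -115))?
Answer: 6054/4703087 ≈ 0.0012872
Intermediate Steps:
B(b, H) = H + b**2
E = -49303/6054 (E = 49303/(-6054) = 49303*(-1/6054) = -49303/6054 ≈ -8.1439)
1/(E + B(3*9 + 3, -115)) = 1/(-49303/6054 + (-115 + (3*9 + 3)**2)) = 1/(-49303/6054 + (-115 + (27 + 3)**2)) = 1/(-49303/6054 + (-115 + 30**2)) = 1/(-49303/6054 + (-115 + 900)) = 1/(-49303/6054 + 785) = 1/(4703087/6054) = 6054/4703087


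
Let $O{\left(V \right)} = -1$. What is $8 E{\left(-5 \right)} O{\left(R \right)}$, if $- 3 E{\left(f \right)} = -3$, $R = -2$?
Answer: $-8$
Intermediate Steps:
$E{\left(f \right)} = 1$ ($E{\left(f \right)} = \left(- \frac{1}{3}\right) \left(-3\right) = 1$)
$8 E{\left(-5 \right)} O{\left(R \right)} = 8 \cdot 1 \left(-1\right) = 8 \left(-1\right) = -8$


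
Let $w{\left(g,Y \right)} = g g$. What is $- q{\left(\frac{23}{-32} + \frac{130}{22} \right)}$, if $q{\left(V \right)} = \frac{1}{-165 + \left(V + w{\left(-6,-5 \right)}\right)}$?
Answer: $\frac{352}{43581} \approx 0.0080769$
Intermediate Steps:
$w{\left(g,Y \right)} = g^{2}$
$q{\left(V \right)} = \frac{1}{-129 + V}$ ($q{\left(V \right)} = \frac{1}{-165 + \left(V + \left(-6\right)^{2}\right)} = \frac{1}{-165 + \left(V + 36\right)} = \frac{1}{-165 + \left(36 + V\right)} = \frac{1}{-129 + V}$)
$- q{\left(\frac{23}{-32} + \frac{130}{22} \right)} = - \frac{1}{-129 + \left(\frac{23}{-32} + \frac{130}{22}\right)} = - \frac{1}{-129 + \left(23 \left(- \frac{1}{32}\right) + 130 \cdot \frac{1}{22}\right)} = - \frac{1}{-129 + \left(- \frac{23}{32} + \frac{65}{11}\right)} = - \frac{1}{-129 + \frac{1827}{352}} = - \frac{1}{- \frac{43581}{352}} = \left(-1\right) \left(- \frac{352}{43581}\right) = \frac{352}{43581}$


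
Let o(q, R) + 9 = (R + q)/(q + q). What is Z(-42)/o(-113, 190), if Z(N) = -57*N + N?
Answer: -531552/2111 ≈ -251.80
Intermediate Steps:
o(q, R) = -9 + (R + q)/(2*q) (o(q, R) = -9 + (R + q)/(q + q) = -9 + (R + q)/((2*q)) = -9 + (R + q)*(1/(2*q)) = -9 + (R + q)/(2*q))
Z(N) = -56*N
Z(-42)/o(-113, 190) = (-56*(-42))/(((1/2)*(190 - 17*(-113))/(-113))) = 2352/(((1/2)*(-1/113)*(190 + 1921))) = 2352/(((1/2)*(-1/113)*2111)) = 2352/(-2111/226) = 2352*(-226/2111) = -531552/2111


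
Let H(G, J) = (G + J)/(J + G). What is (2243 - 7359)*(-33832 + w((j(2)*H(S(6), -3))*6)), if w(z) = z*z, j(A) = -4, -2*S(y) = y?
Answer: 170137696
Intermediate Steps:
S(y) = -y/2
H(G, J) = 1 (H(G, J) = (G + J)/(G + J) = 1)
w(z) = z²
(2243 - 7359)*(-33832 + w((j(2)*H(S(6), -3))*6)) = (2243 - 7359)*(-33832 + (-4*1*6)²) = -5116*(-33832 + (-4*6)²) = -5116*(-33832 + (-24)²) = -5116*(-33832 + 576) = -5116*(-33256) = 170137696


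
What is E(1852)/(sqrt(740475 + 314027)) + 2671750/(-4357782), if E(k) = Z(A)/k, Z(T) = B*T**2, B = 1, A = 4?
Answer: -1335875/2178891 + 2*sqrt(1054502)/244117213 ≈ -0.61309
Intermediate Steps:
Z(T) = T**2 (Z(T) = 1*T**2 = T**2)
E(k) = 16/k (E(k) = 4**2/k = 16/k)
E(1852)/(sqrt(740475 + 314027)) + 2671750/(-4357782) = (16/1852)/(sqrt(740475 + 314027)) + 2671750/(-4357782) = (16*(1/1852))/(sqrt(1054502)) + 2671750*(-1/4357782) = 4*(sqrt(1054502)/1054502)/463 - 1335875/2178891 = 2*sqrt(1054502)/244117213 - 1335875/2178891 = -1335875/2178891 + 2*sqrt(1054502)/244117213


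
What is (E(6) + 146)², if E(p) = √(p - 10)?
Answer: 21312 + 584*I ≈ 21312.0 + 584.0*I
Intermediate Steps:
E(p) = √(-10 + p)
(E(6) + 146)² = (√(-10 + 6) + 146)² = (√(-4) + 146)² = (2*I + 146)² = (146 + 2*I)²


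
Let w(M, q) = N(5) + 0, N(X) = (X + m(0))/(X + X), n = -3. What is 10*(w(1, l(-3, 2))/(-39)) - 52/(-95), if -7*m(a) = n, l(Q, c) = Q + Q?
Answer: 10586/25935 ≈ 0.40817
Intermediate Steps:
l(Q, c) = 2*Q
m(a) = 3/7 (m(a) = -1/7*(-3) = 3/7)
N(X) = (3/7 + X)/(2*X) (N(X) = (X + 3/7)/(X + X) = (3/7 + X)/((2*X)) = (3/7 + X)*(1/(2*X)) = (3/7 + X)/(2*X))
w(M, q) = 19/35 (w(M, q) = (1/14)*(3 + 7*5)/5 + 0 = (1/14)*(1/5)*(3 + 35) + 0 = (1/14)*(1/5)*38 + 0 = 19/35 + 0 = 19/35)
10*(w(1, l(-3, 2))/(-39)) - 52/(-95) = 10*((19/35)/(-39)) - 52/(-95) = 10*((19/35)*(-1/39)) - 52*(-1/95) = 10*(-19/1365) + 52/95 = -38/273 + 52/95 = 10586/25935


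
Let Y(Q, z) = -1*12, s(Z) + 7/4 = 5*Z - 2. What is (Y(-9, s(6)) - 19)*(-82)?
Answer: 2542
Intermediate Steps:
s(Z) = -15/4 + 5*Z (s(Z) = -7/4 + (5*Z - 2) = -7/4 + (-2 + 5*Z) = -15/4 + 5*Z)
Y(Q, z) = -12
(Y(-9, s(6)) - 19)*(-82) = (-12 - 19)*(-82) = -31*(-82) = 2542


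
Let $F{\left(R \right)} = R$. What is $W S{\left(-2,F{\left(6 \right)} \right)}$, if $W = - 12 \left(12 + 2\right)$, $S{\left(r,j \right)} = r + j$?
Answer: $-672$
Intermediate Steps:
$S{\left(r,j \right)} = j + r$
$W = -168$ ($W = \left(-12\right) 14 = -168$)
$W S{\left(-2,F{\left(6 \right)} \right)} = - 168 \left(6 - 2\right) = \left(-168\right) 4 = -672$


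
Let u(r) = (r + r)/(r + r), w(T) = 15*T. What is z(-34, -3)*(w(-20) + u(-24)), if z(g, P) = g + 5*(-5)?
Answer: 17641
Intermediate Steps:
z(g, P) = -25 + g (z(g, P) = g - 25 = -25 + g)
u(r) = 1 (u(r) = (2*r)/((2*r)) = (2*r)*(1/(2*r)) = 1)
z(-34, -3)*(w(-20) + u(-24)) = (-25 - 34)*(15*(-20) + 1) = -59*(-300 + 1) = -59*(-299) = 17641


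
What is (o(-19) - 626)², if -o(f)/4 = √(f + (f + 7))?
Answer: 391380 + 5008*I*√31 ≈ 3.9138e+5 + 27883.0*I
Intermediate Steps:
o(f) = -4*√(7 + 2*f) (o(f) = -4*√(f + (f + 7)) = -4*√(f + (7 + f)) = -4*√(7 + 2*f))
(o(-19) - 626)² = (-4*√(7 + 2*(-19)) - 626)² = (-4*√(7 - 38) - 626)² = (-4*I*√31 - 626)² = (-626 - 4*I*√31)²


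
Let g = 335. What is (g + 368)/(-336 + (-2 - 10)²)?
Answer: -703/192 ≈ -3.6615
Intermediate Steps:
(g + 368)/(-336 + (-2 - 10)²) = (335 + 368)/(-336 + (-2 - 10)²) = 703/(-336 + (-12)²) = 703/(-336 + 144) = 703/(-192) = 703*(-1/192) = -703/192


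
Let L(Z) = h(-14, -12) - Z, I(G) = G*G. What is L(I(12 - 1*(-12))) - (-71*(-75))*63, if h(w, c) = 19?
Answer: -336032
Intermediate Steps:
I(G) = G**2
L(Z) = 19 - Z
L(I(12 - 1*(-12))) - (-71*(-75))*63 = (19 - (12 - 1*(-12))**2) - (-71*(-75))*63 = (19 - (12 + 12)**2) - 5325*63 = (19 - 1*24**2) - 1*335475 = (19 - 1*576) - 335475 = (19 - 576) - 335475 = -557 - 335475 = -336032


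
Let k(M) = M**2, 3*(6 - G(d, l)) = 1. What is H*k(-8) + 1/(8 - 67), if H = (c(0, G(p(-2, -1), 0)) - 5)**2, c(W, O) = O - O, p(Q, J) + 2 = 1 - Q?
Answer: 94399/59 ≈ 1600.0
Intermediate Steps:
p(Q, J) = -1 - Q (p(Q, J) = -2 + (1 - Q) = -1 - Q)
G(d, l) = 17/3 (G(d, l) = 6 - 1/3*1 = 6 - 1/3 = 17/3)
c(W, O) = 0
H = 25 (H = (0 - 5)**2 = (-5)**2 = 25)
H*k(-8) + 1/(8 - 67) = 25*(-8)**2 + 1/(8 - 67) = 25*64 + 1/(-59) = 1600 - 1/59 = 94399/59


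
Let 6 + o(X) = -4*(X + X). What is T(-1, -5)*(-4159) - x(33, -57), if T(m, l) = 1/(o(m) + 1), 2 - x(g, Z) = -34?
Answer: -4267/3 ≈ -1422.3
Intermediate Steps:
x(g, Z) = 36 (x(g, Z) = 2 - 1*(-34) = 2 + 34 = 36)
o(X) = -6 - 8*X (o(X) = -6 - 4*(X + X) = -6 - 8*X)
T(m, l) = 1/(-5 - 8*m) (T(m, l) = 1/((-6 - 8*m) + 1) = 1/(-5 - 8*m))
T(-1, -5)*(-4159) - x(33, -57) = -1/(5 + 8*(-1))*(-4159) - 1*36 = -1/(5 - 8)*(-4159) - 36 = -1/(-3)*(-4159) - 36 = -1*(-⅓)*(-4159) - 36 = (⅓)*(-4159) - 36 = -4159/3 - 36 = -4267/3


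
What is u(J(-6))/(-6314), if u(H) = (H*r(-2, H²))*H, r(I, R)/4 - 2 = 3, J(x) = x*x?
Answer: -12960/3157 ≈ -4.1052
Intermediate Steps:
J(x) = x²
r(I, R) = 20 (r(I, R) = 8 + 4*3 = 8 + 12 = 20)
u(H) = 20*H² (u(H) = (H*20)*H = (20*H)*H = 20*H²)
u(J(-6))/(-6314) = (20*((-6)²)²)/(-6314) = (20*36²)*(-1/6314) = (20*1296)*(-1/6314) = 25920*(-1/6314) = -12960/3157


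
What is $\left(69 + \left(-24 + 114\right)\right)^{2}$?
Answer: $25281$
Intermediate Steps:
$\left(69 + \left(-24 + 114\right)\right)^{2} = \left(69 + 90\right)^{2} = 159^{2} = 25281$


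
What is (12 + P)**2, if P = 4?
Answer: 256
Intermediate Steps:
(12 + P)**2 = (12 + 4)**2 = 16**2 = 256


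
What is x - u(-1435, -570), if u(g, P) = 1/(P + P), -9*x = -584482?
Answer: 222103163/3420 ≈ 64942.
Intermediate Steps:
x = 584482/9 (x = -1/9*(-584482) = 584482/9 ≈ 64942.)
u(g, P) = 1/(2*P)
x - u(-1435, -570) = 584482/9 - 1/(2*(-570)) = 584482/9 - (-1)/(2*570) = 584482/9 - 1*(-1/1140) = 584482/9 + 1/1140 = 222103163/3420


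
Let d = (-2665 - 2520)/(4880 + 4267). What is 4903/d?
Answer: -44847741/5185 ≈ -8649.5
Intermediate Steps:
d = -5185/9147 ≈ -0.56685
4903/d = 4903/(-5185/9147) = 4903*(-9147/5185) = -44847741/5185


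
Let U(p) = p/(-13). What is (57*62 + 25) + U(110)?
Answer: 46157/13 ≈ 3550.5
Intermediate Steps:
U(p) = -p/13 (U(p) = p*(-1/13) = -p/13)
(57*62 + 25) + U(110) = (57*62 + 25) - 1/13*110 = (3534 + 25) - 110/13 = 3559 - 110/13 = 46157/13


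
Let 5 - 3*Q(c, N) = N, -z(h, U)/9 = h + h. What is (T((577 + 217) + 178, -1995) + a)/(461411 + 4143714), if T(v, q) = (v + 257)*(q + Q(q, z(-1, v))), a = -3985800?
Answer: -19328942/13815375 ≈ -1.3991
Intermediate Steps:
z(h, U) = -18*h (z(h, U) = -9*(h + h) = -18*h)
Q(c, N) = 5/3 - N/3
T(v, q) = (257 + v)*(-13/3 + q) (T(v, q) = (v + 257)*(q + (5/3 - (-6)*(-1))) = (257 + v)*(q + (5/3 - ⅓*18)) = (257 + v)*(q + (5/3 - 6)) = (257 + v)*(q - 13/3) = (257 + v)*(-13/3 + q))
(T((577 + 217) + 178, -1995) + a)/(461411 + 4143714) = ((-3341/3 + 257*(-1995) - 13*((577 + 217) + 178)/3 - 1995*((577 + 217) + 178)) - 3985800)/(461411 + 4143714) = ((-3341/3 - 512715 - 13*(794 + 178)/3 - 1995*(794 + 178)) - 3985800)/4605125 = ((-3341/3 - 512715 - 13/3*972 - 1995*972) - 3985800)*(1/4605125) = ((-3341/3 - 512715 - 4212 - 1939140) - 3985800)*(1/4605125) = (-7371542/3 - 3985800)*(1/4605125) = -19328942/3*1/4605125 = -19328942/13815375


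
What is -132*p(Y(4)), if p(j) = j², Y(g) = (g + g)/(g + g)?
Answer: -132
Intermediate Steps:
Y(g) = 1 (Y(g) = (2*g)/((2*g)) = (2*g)*(1/(2*g)) = 1)
-132*p(Y(4)) = -132*1² = -132*1 = -132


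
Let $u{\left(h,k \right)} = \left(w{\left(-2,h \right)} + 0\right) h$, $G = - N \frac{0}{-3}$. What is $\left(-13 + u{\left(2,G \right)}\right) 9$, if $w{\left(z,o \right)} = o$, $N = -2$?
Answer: $-81$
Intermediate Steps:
$G = 0$ ($G = \left(-1\right) \left(-2\right) \frac{0}{-3} = 2 \cdot 0 \left(- \frac{1}{3}\right) = 2 \cdot 0 = 0$)
$u{\left(h,k \right)} = h^{2}$ ($u{\left(h,k \right)} = \left(h + 0\right) h = h h = h^{2}$)
$\left(-13 + u{\left(2,G \right)}\right) 9 = \left(-13 + 2^{2}\right) 9 = \left(-13 + 4\right) 9 = \left(-9\right) 9 = -81$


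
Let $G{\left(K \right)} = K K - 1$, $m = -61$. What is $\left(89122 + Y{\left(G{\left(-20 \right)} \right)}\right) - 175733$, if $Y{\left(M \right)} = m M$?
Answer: $-110950$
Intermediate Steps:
$G{\left(K \right)} = -1 + K^{2}$ ($G{\left(K \right)} = K^{2} - 1 = -1 + K^{2}$)
$Y{\left(M \right)} = - 61 M$
$\left(89122 + Y{\left(G{\left(-20 \right)} \right)}\right) - 175733 = \left(89122 - 61 \left(-1 + \left(-20\right)^{2}\right)\right) - 175733 = \left(89122 - 61 \left(-1 + 400\right)\right) - 175733 = \left(89122 - 24339\right) - 175733 = 64783 - 175733 = -110950$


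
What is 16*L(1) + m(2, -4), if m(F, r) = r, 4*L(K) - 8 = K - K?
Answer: 28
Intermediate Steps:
L(K) = 2 (L(K) = 2 + (K - K)/4 = 2 + (¼)*0 = 2 + 0 = 2)
16*L(1) + m(2, -4) = 16*2 - 4 = 32 - 4 = 28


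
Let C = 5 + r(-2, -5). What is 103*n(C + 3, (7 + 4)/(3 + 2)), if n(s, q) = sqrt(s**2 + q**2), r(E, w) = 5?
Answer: 103*sqrt(4346)/5 ≈ 1358.0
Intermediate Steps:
C = 10 (C = 5 + 5 = 10)
n(s, q) = sqrt(q**2 + s**2)
103*n(C + 3, (7 + 4)/(3 + 2)) = 103*sqrt(((7 + 4)/(3 + 2))**2 + (10 + 3)**2) = 103*sqrt((11/5)**2 + 13**2) = 103*sqrt((11*(1/5))**2 + 169) = 103*sqrt((11/5)**2 + 169) = 103*sqrt(121/25 + 169) = 103*sqrt(4346/25) = 103*(sqrt(4346)/5) = 103*sqrt(4346)/5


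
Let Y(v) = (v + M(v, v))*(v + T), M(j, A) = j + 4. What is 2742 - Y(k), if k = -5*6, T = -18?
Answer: 54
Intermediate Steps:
M(j, A) = 4 + j
k = -30
Y(v) = (-18 + v)*(4 + 2*v) (Y(v) = (v + (4 + v))*(v - 18) = (4 + 2*v)*(-18 + v) = (-18 + v)*(4 + 2*v))
2742 - Y(k) = 2742 - (-72 - 32*(-30) + 2*(-30)²) = 2742 - (-72 + 960 + 2*900) = 2742 - (-72 + 960 + 1800) = 2742 - 1*2688 = 2742 - 2688 = 54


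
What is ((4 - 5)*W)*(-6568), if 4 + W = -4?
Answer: -52544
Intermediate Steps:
W = -8 (W = -4 - 4 = -8)
((4 - 5)*W)*(-6568) = ((4 - 5)*(-8))*(-6568) = -1*(-8)*(-6568) = 8*(-6568) = -52544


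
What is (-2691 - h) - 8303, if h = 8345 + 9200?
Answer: -28539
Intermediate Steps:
h = 17545
(-2691 - h) - 8303 = (-2691 - 1*17545) - 8303 = (-2691 - 17545) - 8303 = -20236 - 8303 = -28539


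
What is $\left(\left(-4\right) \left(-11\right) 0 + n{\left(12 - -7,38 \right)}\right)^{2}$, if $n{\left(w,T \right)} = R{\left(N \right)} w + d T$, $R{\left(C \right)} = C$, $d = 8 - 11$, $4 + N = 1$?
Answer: $29241$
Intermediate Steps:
$N = -3$ ($N = -4 + 1 = -3$)
$d = -3$
$n{\left(w,T \right)} = - 3 T - 3 w$ ($n{\left(w,T \right)} = - 3 w - 3 T = - 3 T - 3 w$)
$\left(\left(-4\right) \left(-11\right) 0 + n{\left(12 - -7,38 \right)}\right)^{2} = \left(\left(-4\right) \left(-11\right) 0 - \left(114 + 3 \left(12 - -7\right)\right)\right)^{2} = \left(44 \cdot 0 - \left(114 + 3 \left(12 + 7\right)\right)\right)^{2} = \left(0 - 171\right)^{2} = \left(-171\right)^{2} = 29241$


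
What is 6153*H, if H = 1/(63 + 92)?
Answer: 6153/155 ≈ 39.697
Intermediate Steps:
H = 1/155 ≈ 0.0064516
6153*H = 6153*(1/155) = 6153/155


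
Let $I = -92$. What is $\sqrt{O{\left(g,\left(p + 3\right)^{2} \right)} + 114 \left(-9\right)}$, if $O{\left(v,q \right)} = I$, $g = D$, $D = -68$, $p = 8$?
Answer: $i \sqrt{1118} \approx 33.437 i$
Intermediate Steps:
$g = -68$
$O{\left(v,q \right)} = -92$
$\sqrt{O{\left(g,\left(p + 3\right)^{2} \right)} + 114 \left(-9\right)} = \sqrt{-92 + 114 \left(-9\right)} = \sqrt{-92 - 1026} = \sqrt{-1118} = i \sqrt{1118}$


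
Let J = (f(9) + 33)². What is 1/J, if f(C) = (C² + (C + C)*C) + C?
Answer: 1/81225 ≈ 1.2311e-5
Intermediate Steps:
f(C) = C + 3*C² (f(C) = (C² + (2*C)*C) + C = (C² + 2*C²) + C = 3*C² + C = C + 3*C²)
J = 81225 (J = (9*(1 + 3*9) + 33)² = (9*(1 + 27) + 33)² = (9*28 + 33)² = (252 + 33)² = 285² = 81225)
1/J = 1/81225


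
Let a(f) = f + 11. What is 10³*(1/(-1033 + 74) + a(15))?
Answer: 24933000/959 ≈ 25999.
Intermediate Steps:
a(f) = 11 + f
10³*(1/(-1033 + 74) + a(15)) = 10³*(1/(-1033 + 74) + (11 + 15)) = 1000*(1/(-959) + 26) = 1000*(-1/959 + 26) = 1000*(24933/959) = 24933000/959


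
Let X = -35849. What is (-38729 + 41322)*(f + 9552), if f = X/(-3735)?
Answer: 92602691417/3735 ≈ 2.4793e+7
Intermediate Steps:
f = 35849/3735 (f = -35849/(-3735) = -35849*(-1/3735) = 35849/3735 ≈ 9.5981)
(-38729 + 41322)*(f + 9552) = (-38729 + 41322)*(35849/3735 + 9552) = 2593*(35712569/3735) = 92602691417/3735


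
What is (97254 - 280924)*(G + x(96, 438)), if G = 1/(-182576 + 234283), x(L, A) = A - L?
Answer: -3247982627650/51707 ≈ -6.2815e+7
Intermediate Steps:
G = 1/51707 ≈ 1.9340e-5
(97254 - 280924)*(G + x(96, 438)) = (97254 - 280924)*(1/51707 + (438 - 1*96)) = -183670*(1/51707 + (438 - 96)) = -183670*(1/51707 + 342) = -183670*17683795/51707 = -3247982627650/51707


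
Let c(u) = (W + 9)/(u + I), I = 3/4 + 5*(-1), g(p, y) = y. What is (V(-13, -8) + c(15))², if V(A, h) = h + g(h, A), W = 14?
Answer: 657721/1849 ≈ 355.72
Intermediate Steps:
I = -17/4 (I = 3*(¼) - 5 = ¾ - 5 = -17/4 ≈ -4.2500)
c(u) = 23/(-17/4 + u) (c(u) = (14 + 9)/(u - 17/4) = 23/(-17/4 + u))
V(A, h) = A + h (V(A, h) = h + A = A + h)
(V(-13, -8) + c(15))² = ((-13 - 8) + 92/(-17 + 4*15))² = (-21 + 92/(-17 + 60))² = (-21 + 92/43)² = (-811/43)² = 657721/1849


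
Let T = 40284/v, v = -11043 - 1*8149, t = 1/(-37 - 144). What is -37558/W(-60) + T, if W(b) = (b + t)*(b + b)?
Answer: -11435632531/1563332340 ≈ -7.3149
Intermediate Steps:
t = -1/181 (t = 1/(-181) = -1/181 ≈ -0.0055249)
v = -19192 (v = -11043 - 8149 = -19192)
T = -10071/4798 (T = 40284/(-19192) = 40284*(-1/19192) = -10071/4798 ≈ -2.0990)
W(b) = 2*b*(-1/181 + b) (W(b) = (b - 1/181)*(b + b) = (-1/181 + b)*(2*b) = 2*b*(-1/181 + b))
-37558/W(-60) + T = -37558*(-181/(120*(-1 + 181*(-60)))) - 10071/4798 = -37558*(-181/(120*(-1 - 10860))) - 10071/4798 = -37558/((2/181)*(-60)*(-10861)) - 10071/4798 = -37558/1303320/181 - 10071/4798 = -37558*181/1303320 - 10071/4798 = -3398999/651660 - 10071/4798 = -11435632531/1563332340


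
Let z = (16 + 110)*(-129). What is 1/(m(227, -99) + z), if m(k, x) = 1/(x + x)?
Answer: -198/3218293 ≈ -6.1523e-5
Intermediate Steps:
m(k, x) = 1/(2*x)
z = -16254 (z = 126*(-129) = -16254)
1/(m(227, -99) + z) = 1/((½)/(-99) - 16254) = 1/((½)*(-1/99) - 16254) = 1/(-1/198 - 16254) = 1/(-3218293/198) = -198/3218293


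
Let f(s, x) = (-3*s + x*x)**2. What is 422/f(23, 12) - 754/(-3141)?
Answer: 206176/654375 ≈ 0.31507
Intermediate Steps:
f(s, x) = (x**2 - 3*s)**2 (f(s, x) = (-3*s + x**2)**2 = (x**2 - 3*s)**2)
422/f(23, 12) - 754/(-3141) = 422/((-1*12**2 + 3*23)**2) - 754/(-3141) = 422/((-1*144 + 69)**2) - 754*(-1/3141) = 422/((-144 + 69)**2) + 754/3141 = 422/((-75)**2) + 754/3141 = 422/5625 + 754/3141 = 206176/654375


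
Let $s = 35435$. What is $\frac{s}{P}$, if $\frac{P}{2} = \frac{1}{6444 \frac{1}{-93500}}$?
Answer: $- \frac{11417157}{9350} \approx -1221.1$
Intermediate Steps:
$P = - \frac{46750}{1611}$ ($P = \frac{2}{6444 \frac{1}{-93500}} = \frac{2}{6444 \left(- \frac{1}{93500}\right)} = \frac{2}{- \frac{1611}{23375}} = 2 \left(- \frac{23375}{1611}\right) = - \frac{46750}{1611} \approx -29.019$)
$\frac{s}{P} = \frac{35435}{- \frac{46750}{1611}} = 35435 \left(- \frac{1611}{46750}\right) = - \frac{11417157}{9350}$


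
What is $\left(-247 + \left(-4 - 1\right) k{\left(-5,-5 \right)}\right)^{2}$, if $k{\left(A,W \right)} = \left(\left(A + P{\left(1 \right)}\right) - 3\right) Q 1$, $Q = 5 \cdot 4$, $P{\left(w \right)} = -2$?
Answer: $567009$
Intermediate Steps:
$Q = 20$
$k{\left(A,W \right)} = -100 + 20 A$ ($k{\left(A,W \right)} = \left(\left(A - 2\right) - 3\right) 20 \cdot 1 = \left(\left(-2 + A\right) - 3\right) 20 \cdot 1 = \left(-5 + A\right) 20 \cdot 1 = \left(-100 + 20 A\right) 1 = -100 + 20 A$)
$\left(-247 + \left(-4 - 1\right) k{\left(-5,-5 \right)}\right)^{2} = \left(-247 + \left(-4 - 1\right) \left(-100 + 20 \left(-5\right)\right)\right)^{2} = \left(-247 - 5 \left(-100 - 100\right)\right)^{2} = \left(-247 - -1000\right)^{2} = \left(-247 + 1000\right)^{2} = 753^{2} = 567009$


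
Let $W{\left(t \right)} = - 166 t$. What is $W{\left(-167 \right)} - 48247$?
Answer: $-20525$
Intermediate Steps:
$W{\left(-167 \right)} - 48247 = \left(-166\right) \left(-167\right) - 48247 = 27722 - 48247 = -20525$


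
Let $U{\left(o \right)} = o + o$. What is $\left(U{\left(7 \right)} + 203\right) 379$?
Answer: $82243$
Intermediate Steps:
$U{\left(o \right)} = 2 o$
$\left(U{\left(7 \right)} + 203\right) 379 = \left(2 \cdot 7 + 203\right) 379 = \left(14 + 203\right) 379 = 217 \cdot 379 = 82243$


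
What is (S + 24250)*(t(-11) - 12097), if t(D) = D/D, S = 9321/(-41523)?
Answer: -4059915265728/13841 ≈ -2.9333e+8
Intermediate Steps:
S = -3107/13841 (S = 9321*(-1/41523) = -3107/13841 ≈ -0.22448)
t(D) = 1
(S + 24250)*(t(-11) - 12097) = (-3107/13841 + 24250)*(1 - 12097) = (335641143/13841)*(-12096) = -4059915265728/13841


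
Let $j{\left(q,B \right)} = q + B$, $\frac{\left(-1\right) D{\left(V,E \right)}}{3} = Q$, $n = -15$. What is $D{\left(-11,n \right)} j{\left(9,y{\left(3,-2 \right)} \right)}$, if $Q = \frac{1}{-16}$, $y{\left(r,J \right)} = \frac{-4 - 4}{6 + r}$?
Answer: $\frac{73}{48} \approx 1.5208$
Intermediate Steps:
$y{\left(r,J \right)} = - \frac{8}{6 + r}$
$Q = - \frac{1}{16} \approx -0.0625$
$D{\left(V,E \right)} = \frac{3}{16}$ ($D{\left(V,E \right)} = \left(-3\right) \left(- \frac{1}{16}\right) = \frac{3}{16}$)
$j{\left(q,B \right)} = B + q$
$D{\left(-11,n \right)} j{\left(9,y{\left(3,-2 \right)} \right)} = \frac{3 \left(- \frac{8}{6 + 3} + 9\right)}{16} = \frac{3 \left(- \frac{8}{9} + 9\right)}{16} = \frac{3}{16} \cdot \frac{73}{9} = \frac{73}{48}$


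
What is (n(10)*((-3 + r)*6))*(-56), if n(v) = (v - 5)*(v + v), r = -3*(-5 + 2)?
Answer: -201600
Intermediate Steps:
r = 9 (r = -3*(-3) = 9)
n(v) = 2*v*(-5 + v) (n(v) = (-5 + v)*(2*v) = 2*v*(-5 + v))
(n(10)*((-3 + r)*6))*(-56) = ((2*10*(-5 + 10))*((-3 + 9)*6))*(-56) = ((2*10*5)*(6*6))*(-56) = (100*36)*(-56) = 3600*(-56) = -201600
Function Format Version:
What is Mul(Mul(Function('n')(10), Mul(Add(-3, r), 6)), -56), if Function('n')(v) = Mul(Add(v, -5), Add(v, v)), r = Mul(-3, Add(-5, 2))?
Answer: -201600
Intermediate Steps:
r = 9 (r = Mul(-3, -3) = 9)
Function('n')(v) = Mul(2, v, Add(-5, v)) (Function('n')(v) = Mul(Add(-5, v), Mul(2, v)) = Mul(2, v, Add(-5, v)))
Mul(Mul(Function('n')(10), Mul(Add(-3, r), 6)), -56) = Mul(Mul(Mul(2, 10, Add(-5, 10)), Mul(Add(-3, 9), 6)), -56) = Mul(Mul(Mul(2, 10, 5), Mul(6, 6)), -56) = Mul(Mul(100, 36), -56) = Mul(3600, -56) = -201600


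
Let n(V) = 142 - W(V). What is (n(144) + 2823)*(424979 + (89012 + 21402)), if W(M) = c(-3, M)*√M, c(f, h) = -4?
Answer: 1613139109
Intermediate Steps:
W(M) = -4*√M
n(V) = 142 + 4*√V (n(V) = 142 - (-4)*√V = 142 + 4*√V)
(n(144) + 2823)*(424979 + (89012 + 21402)) = ((142 + 4*√144) + 2823)*(424979 + (89012 + 21402)) = ((142 + 4*12) + 2823)*(424979 + 110414) = ((142 + 48) + 2823)*535393 = (190 + 2823)*535393 = 3013*535393 = 1613139109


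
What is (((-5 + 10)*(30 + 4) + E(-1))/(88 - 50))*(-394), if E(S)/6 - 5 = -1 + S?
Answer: -37036/19 ≈ -1949.3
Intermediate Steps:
E(S) = 24 + 6*S (E(S) = 30 + 6*(-1 + S) = 30 + (-6 + 6*S) = 24 + 6*S)
(((-5 + 10)*(30 + 4) + E(-1))/(88 - 50))*(-394) = (((-5 + 10)*(30 + 4) + (24 + 6*(-1)))/(88 - 50))*(-394) = ((5*34 + (24 - 6))/38)*(-394) = ((170 + 18)*(1/38))*(-394) = (188*(1/38))*(-394) = (94/19)*(-394) = -37036/19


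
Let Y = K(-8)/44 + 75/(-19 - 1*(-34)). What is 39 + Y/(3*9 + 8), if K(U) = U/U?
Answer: 60281/1540 ≈ 39.143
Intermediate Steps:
K(U) = 1
Y = 221/44 (Y = 1/44 + 75/(-19 - 1*(-34)) = 1*(1/44) + 75/(-19 + 34) = 1/44 + 75/15 = 1/44 + 75*(1/15) = 1/44 + 5 = 221/44 ≈ 5.0227)
39 + Y/(3*9 + 8) = 39 + (221/44)/(3*9 + 8) = 39 + (221/44)/(27 + 8) = 39 + (221/44)/35 = 39 + (1/35)*(221/44) = 39 + 221/1540 = 60281/1540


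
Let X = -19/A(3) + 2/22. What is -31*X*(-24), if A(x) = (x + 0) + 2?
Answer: -151776/55 ≈ -2759.6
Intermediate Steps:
A(x) = 2 + x (A(x) = x + 2 = 2 + x)
X = -204/55 (X = -19/(2 + 3) + 2/22 = -19/5 + 2*(1/22) = -19*1/5 + 1/11 = -19/5 + 1/11 = -204/55 ≈ -3.7091)
-31*X*(-24) = -31*(-204/55)*(-24) = (6324/55)*(-24) = -151776/55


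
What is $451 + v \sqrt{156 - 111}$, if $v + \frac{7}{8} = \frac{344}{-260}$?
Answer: $451 - \frac{3429 \sqrt{5}}{520} \approx 436.25$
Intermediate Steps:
$v = - \frac{1143}{520}$ ($v = - \frac{7}{8} + \frac{344}{-260} = - \frac{7}{8} + 344 \left(- \frac{1}{260}\right) = - \frac{7}{8} - \frac{86}{65} = - \frac{1143}{520} \approx -2.1981$)
$451 + v \sqrt{156 - 111} = 451 - \frac{1143 \sqrt{156 - 111}}{520} = 451 - \frac{1143 \sqrt{45}}{520} = 451 - \frac{1143 \cdot 3 \sqrt{5}}{520} = 451 - \frac{3429 \sqrt{5}}{520}$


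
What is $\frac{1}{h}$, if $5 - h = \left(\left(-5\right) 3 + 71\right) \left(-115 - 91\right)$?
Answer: $\frac{1}{11541} \approx 8.6648 \cdot 10^{-5}$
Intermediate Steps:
$h = 11541$ ($h = 5 - \left(\left(-5\right) 3 + 71\right) \left(-115 - 91\right) = 5 - \left(-15 + 71\right) \left(-206\right) = 5 - 56 \left(-206\right) = 5 - -11536 = 5 + 11536 = 11541$)
$\frac{1}{h} = \frac{1}{11541}$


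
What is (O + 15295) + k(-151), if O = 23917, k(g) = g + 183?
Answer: 39244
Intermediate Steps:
k(g) = 183 + g
(O + 15295) + k(-151) = (23917 + 15295) + (183 - 151) = 39212 + 32 = 39244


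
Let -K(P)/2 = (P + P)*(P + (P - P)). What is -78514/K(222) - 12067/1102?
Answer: -15488633/1467864 ≈ -10.552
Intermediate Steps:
K(P) = -4*P**2 (K(P) = -2*(P + P)*(P + (P - P)) = -2*2*P*(P + 0) = -2*2*P*P = -4*P**2)
-78514/K(222) - 12067/1102 = -78514/((-4*222**2)) - 12067/1102 = -78514/((-4*49284)) - 12067*1/1102 = -78514/(-197136) - 12067/1102 = -78514*(-1/197136) - 12067/1102 = 1061/2664 - 12067/1102 = -15488633/1467864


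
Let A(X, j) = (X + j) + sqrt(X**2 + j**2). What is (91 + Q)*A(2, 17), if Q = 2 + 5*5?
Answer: 2242 + 118*sqrt(293) ≈ 4261.8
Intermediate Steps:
Q = 27 (Q = 2 + 25 = 27)
A(X, j) = X + j + sqrt(X**2 + j**2)
(91 + Q)*A(2, 17) = (91 + 27)*(2 + 17 + sqrt(2**2 + 17**2)) = 118*(2 + 17 + sqrt(4 + 289)) = 118*(2 + 17 + sqrt(293)) = 118*(19 + sqrt(293)) = 2242 + 118*sqrt(293)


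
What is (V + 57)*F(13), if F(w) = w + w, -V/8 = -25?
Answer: 6682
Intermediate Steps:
V = 200 (V = -8*(-25) = 200)
F(w) = 2*w
(V + 57)*F(13) = (200 + 57)*(2*13) = 257*26 = 6682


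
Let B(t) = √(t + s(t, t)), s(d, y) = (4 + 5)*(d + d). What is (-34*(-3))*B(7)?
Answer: 102*√133 ≈ 1176.3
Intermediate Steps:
s(d, y) = 18*d (s(d, y) = 9*(2*d) = 18*d)
B(t) = √19*√t (B(t) = √(t + 18*t) = √(19*t) = √19*√t)
(-34*(-3))*B(7) = (-34*(-3))*(√19*√7) = (-17*(-6))*√133 = 102*√133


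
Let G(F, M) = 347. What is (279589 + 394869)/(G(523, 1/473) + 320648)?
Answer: 674458/320995 ≈ 2.1011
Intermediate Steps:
(279589 + 394869)/(G(523, 1/473) + 320648) = (279589 + 394869)/(347 + 320648) = 674458/320995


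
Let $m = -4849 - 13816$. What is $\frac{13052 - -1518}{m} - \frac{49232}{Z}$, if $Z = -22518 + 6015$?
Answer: $\frac{135693314}{61605699} \approx 2.2026$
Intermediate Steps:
$Z = -16503$
$m = -18665$
$\frac{13052 - -1518}{m} - \frac{49232}{Z} = \frac{13052 - -1518}{-18665} - \frac{49232}{-16503} = \left(13052 + 1518\right) \left(- \frac{1}{18665}\right) - - \frac{49232}{16503} = 14570 \left(- \frac{1}{18665}\right) + \frac{49232}{16503} = - \frac{2914}{3733} + \frac{49232}{16503} = \frac{135693314}{61605699}$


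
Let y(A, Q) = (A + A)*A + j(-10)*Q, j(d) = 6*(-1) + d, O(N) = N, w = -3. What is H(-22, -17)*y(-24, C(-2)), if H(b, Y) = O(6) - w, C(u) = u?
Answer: 10656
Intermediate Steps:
H(b, Y) = 9 (H(b, Y) = 6 - 1*(-3) = 6 + 3 = 9)
j(d) = -6 + d
y(A, Q) = -16*Q + 2*A**2 (y(A, Q) = (A + A)*A + (-6 - 10)*Q = (2*A)*A - 16*Q = 2*A**2 - 16*Q = -16*Q + 2*A**2)
H(-22, -17)*y(-24, C(-2)) = 9*(-16*(-2) + 2*(-24)**2) = 9*(32 + 2*576) = 9*(32 + 1152) = 9*1184 = 10656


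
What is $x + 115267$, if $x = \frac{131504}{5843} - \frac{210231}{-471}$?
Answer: $\frac{106170403756}{917351} \approx 1.1574 \cdot 10^{5}$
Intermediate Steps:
$x = \frac{430106039}{917351}$ ($x = 131504 \cdot \frac{1}{5843} - - \frac{70077}{157} = \frac{131504}{5843} + \frac{70077}{157} = \frac{430106039}{917351} \approx 468.86$)
$x + 115267 = \frac{430106039}{917351} + 115267 = \frac{106170403756}{917351}$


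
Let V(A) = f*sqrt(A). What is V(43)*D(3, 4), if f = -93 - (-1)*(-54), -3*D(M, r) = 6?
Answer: 294*sqrt(43) ≈ 1927.9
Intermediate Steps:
D(M, r) = -2 (D(M, r) = -1/3*6 = -2)
f = -147 (f = -93 - 1*54 = -93 - 54 = -147)
V(A) = -147*sqrt(A)
V(43)*D(3, 4) = -147*sqrt(43)*(-2) = 294*sqrt(43)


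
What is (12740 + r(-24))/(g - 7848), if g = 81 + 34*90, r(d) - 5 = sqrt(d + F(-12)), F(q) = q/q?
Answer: -12745/4707 - I*sqrt(23)/4707 ≈ -2.7077 - 0.0010189*I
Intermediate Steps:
F(q) = 1
r(d) = 5 + sqrt(1 + d) (r(d) = 5 + sqrt(d + 1) = 5 + sqrt(1 + d))
g = 3141 (g = 81 + 3060 = 3141)
(12740 + r(-24))/(g - 7848) = (12740 + (5 + sqrt(1 - 24)))/(3141 - 7848) = (12740 + (5 + sqrt(-23)))/(-4707) = (12740 + (5 + I*sqrt(23)))*(-1/4707) = (12745 + I*sqrt(23))*(-1/4707) = -12745/4707 - I*sqrt(23)/4707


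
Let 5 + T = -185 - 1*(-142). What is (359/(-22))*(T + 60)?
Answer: -2154/11 ≈ -195.82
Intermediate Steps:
T = -48 (T = -5 + (-185 - 1*(-142)) = -5 + (-185 + 142) = -5 - 43 = -48)
(359/(-22))*(T + 60) = (359/(-22))*(-48 + 60) = (359*(-1/22))*12 = -359/22*12 = -2154/11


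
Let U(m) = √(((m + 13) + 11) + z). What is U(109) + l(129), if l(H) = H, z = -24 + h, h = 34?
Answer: 129 + √143 ≈ 140.96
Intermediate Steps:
z = 10 (z = -24 + 34 = 10)
U(m) = √(34 + m) (U(m) = √(((m + 13) + 11) + 10) = √(((13 + m) + 11) + 10) = √((24 + m) + 10) = √(34 + m))
U(109) + l(129) = √(34 + 109) + 129 = √143 + 129 = 129 + √143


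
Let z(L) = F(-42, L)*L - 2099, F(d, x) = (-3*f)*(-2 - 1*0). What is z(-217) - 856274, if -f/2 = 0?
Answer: -858373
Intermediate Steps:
f = 0 (f = -2*0 = 0)
F(d, x) = 0 (F(d, x) = (-3*0)*(-2 - 1*0) = 0*(-2 + 0) = 0*(-2) = 0)
z(L) = -2099 (z(L) = 0*L - 2099 = 0 - 2099 = -2099)
z(-217) - 856274 = -2099 - 856274 = -858373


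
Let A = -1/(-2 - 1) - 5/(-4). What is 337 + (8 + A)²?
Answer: 61753/144 ≈ 428.84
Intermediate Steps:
A = 19/12 (A = -1/(-3) - 5*(-¼) = -1*(-⅓) + 5/4 = ⅓ + 5/4 = 19/12 ≈ 1.5833)
337 + (8 + A)² = 337 + (8 + 19/12)² = 337 + (115/12)² = 337 + 13225/144 = 61753/144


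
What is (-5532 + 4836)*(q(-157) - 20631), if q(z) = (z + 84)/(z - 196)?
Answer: 5068738320/353 ≈ 1.4359e+7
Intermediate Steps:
q(z) = (84 + z)/(-196 + z)
(-5532 + 4836)*(q(-157) - 20631) = (-5532 + 4836)*((84 - 157)/(-196 - 157) - 20631) = -696*(-73/(-353) - 20631) = -696*(-1/353*(-73) - 20631) = -696*(73/353 - 20631) = -696*(-7282670/353) = 5068738320/353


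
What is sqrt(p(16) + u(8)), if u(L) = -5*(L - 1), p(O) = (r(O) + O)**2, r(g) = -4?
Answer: sqrt(109) ≈ 10.440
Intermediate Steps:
p(O) = (-4 + O)**2
u(L) = 5 - 5*L (u(L) = -5*(-1 + L) = 5 - 5*L)
sqrt(p(16) + u(8)) = sqrt((-4 + 16)**2 + (5 - 5*8)) = sqrt(12**2 + (5 - 40)) = sqrt(144 - 35) = sqrt(109)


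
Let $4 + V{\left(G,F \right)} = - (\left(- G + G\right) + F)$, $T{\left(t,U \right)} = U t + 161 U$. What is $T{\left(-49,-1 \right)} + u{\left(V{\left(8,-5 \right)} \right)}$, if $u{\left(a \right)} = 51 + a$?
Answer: $-60$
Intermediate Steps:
$T{\left(t,U \right)} = 161 U + U t$
$V{\left(G,F \right)} = -4 - F$ ($V{\left(G,F \right)} = -4 - \left(\left(- G + G\right) + F\right) = -4 - \left(0 + F\right) = -4 - F$)
$T{\left(-49,-1 \right)} + u{\left(V{\left(8,-5 \right)} \right)} = - (161 - 49) + \left(51 - -1\right) = \left(-1\right) 112 + \left(51 + \left(-4 + 5\right)\right) = -112 + \left(51 + 1\right) = -112 + 52 = -60$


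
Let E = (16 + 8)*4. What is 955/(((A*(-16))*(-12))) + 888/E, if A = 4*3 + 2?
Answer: 25819/2688 ≈ 9.6053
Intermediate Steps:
E = 96 (E = 24*4 = 96)
A = 14 (A = 12 + 2 = 14)
955/(((A*(-16))*(-12))) + 888/E = 955/(((14*(-16))*(-12))) + 888/96 = 955/((-224*(-12))) + 888*(1/96) = 955/2688 + 37/4 = 25819/2688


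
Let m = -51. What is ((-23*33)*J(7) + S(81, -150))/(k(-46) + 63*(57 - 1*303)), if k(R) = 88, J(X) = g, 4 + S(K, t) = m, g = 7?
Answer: 2684/7705 ≈ 0.34835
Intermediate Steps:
S(K, t) = -55 (S(K, t) = -4 - 51 = -55)
J(X) = 7
((-23*33)*J(7) + S(81, -150))/(k(-46) + 63*(57 - 1*303)) = (-23*33*7 - 55)/(88 + 63*(57 - 1*303)) = (-759*7 - 55)/(88 + 63*(57 - 303)) = (-5313 - 55)/(88 + 63*(-246)) = -5368/(88 - 15498) = -5368/(-15410) = -5368*(-1/15410) = 2684/7705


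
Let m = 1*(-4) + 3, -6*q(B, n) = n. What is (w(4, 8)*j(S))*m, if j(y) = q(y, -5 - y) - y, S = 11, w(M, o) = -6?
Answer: -50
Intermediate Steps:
q(B, n) = -n/6
j(y) = 5/6 - 5*y/6 (j(y) = -(-5 - y)/6 - y = (5/6 + y/6) - y = 5/6 - 5*y/6)
m = -1 (m = -4 + 3 = -1)
(w(4, 8)*j(S))*m = -6*(5/6 - 5/6*11)*(-1) = -6*(5/6 - 55/6)*(-1) = -6*(-25/3)*(-1) = 50*(-1) = -50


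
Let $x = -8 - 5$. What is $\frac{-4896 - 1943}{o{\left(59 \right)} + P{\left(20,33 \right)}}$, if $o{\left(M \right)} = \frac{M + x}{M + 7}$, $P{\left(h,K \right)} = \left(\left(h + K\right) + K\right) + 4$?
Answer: $- \frac{225687}{2993} \approx -75.405$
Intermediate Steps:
$P{\left(h,K \right)} = 4 + h + 2 K$ ($P{\left(h,K \right)} = \left(\left(K + h\right) + K\right) + 4 = \left(h + 2 K\right) + 4 = 4 + h + 2 K$)
$x = -13$ ($x = -8 - 5 = -13$)
$o{\left(M \right)} = \frac{-13 + M}{7 + M}$ ($o{\left(M \right)} = \frac{M - 13}{M + 7} = \frac{-13 + M}{7 + M}$)
$\frac{-4896 - 1943}{o{\left(59 \right)} + P{\left(20,33 \right)}} = \frac{-4896 - 1943}{\frac{-13 + 59}{7 + 59} + \left(4 + 20 + 2 \cdot 33\right)} = - \frac{6839}{\frac{1}{66} \cdot 46 + \left(4 + 20 + 66\right)} = - \frac{6839}{\frac{1}{66} \cdot 46 + 90} = - \frac{6839}{\frac{23}{33} + 90} = - \frac{6839}{\frac{2993}{33}} = \left(-6839\right) \frac{33}{2993} = - \frac{225687}{2993}$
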